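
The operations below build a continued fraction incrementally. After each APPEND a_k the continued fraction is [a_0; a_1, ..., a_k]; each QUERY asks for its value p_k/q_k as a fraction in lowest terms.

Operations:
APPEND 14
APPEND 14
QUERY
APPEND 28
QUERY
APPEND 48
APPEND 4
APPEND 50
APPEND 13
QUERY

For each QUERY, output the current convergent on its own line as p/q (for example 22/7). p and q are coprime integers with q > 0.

APPEND 14: p_0 = 14·1 + 0 = 14, q_0 = 14·0 + 1 = 1 → 14/1
APPEND 14: p_1 = 14·14 + 1 = 197, q_1 = 14·1 + 0 = 14 → 197/14
APPEND 28: p_2 = 28·197 + 14 = 5530, q_2 = 28·14 + 1 = 393 → 5530/393
APPEND 48: p_3 = 48·5530 + 197 = 265637, q_3 = 48·393 + 14 = 18878 → 265637/18878
APPEND 4: p_4 = 4·265637 + 5530 = 1068078, q_4 = 4·18878 + 393 = 75905 → 1068078/75905
APPEND 50: p_5 = 50·1068078 + 265637 = 53669537, q_5 = 50·75905 + 18878 = 3814128 → 53669537/3814128
APPEND 13: p_6 = 13·53669537 + 1068078 = 698772059, q_6 = 13·3814128 + 75905 = 49659569 → 698772059/49659569

197/14
5530/393
698772059/49659569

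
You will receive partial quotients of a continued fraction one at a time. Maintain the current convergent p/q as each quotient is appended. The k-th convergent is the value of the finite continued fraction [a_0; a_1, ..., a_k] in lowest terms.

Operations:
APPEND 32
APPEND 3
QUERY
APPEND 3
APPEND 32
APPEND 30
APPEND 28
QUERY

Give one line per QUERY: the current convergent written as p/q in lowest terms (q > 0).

APPEND 32: p_0 = 32·1 + 0 = 32, q_0 = 32·0 + 1 = 1 → 32/1
APPEND 3: p_1 = 3·32 + 1 = 97, q_1 = 3·1 + 0 = 3 → 97/3
APPEND 3: p_2 = 3·97 + 32 = 323, q_2 = 3·3 + 1 = 10 → 323/10
APPEND 32: p_3 = 32·323 + 97 = 10433, q_3 = 32·10 + 3 = 323 → 10433/323
APPEND 30: p_4 = 30·10433 + 323 = 313313, q_4 = 30·323 + 10 = 9700 → 313313/9700
APPEND 28: p_5 = 28·313313 + 10433 = 8783197, q_5 = 28·9700 + 323 = 271923 → 8783197/271923

97/3
8783197/271923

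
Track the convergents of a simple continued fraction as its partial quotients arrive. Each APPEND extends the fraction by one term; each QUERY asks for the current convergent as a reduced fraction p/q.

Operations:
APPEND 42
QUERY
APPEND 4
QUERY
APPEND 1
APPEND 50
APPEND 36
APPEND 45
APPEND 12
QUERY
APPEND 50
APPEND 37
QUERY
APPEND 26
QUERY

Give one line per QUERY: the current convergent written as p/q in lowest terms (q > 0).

42/1
169/4
209006023/4952657
387513393351/9182610590
10085815913270/238995920149

APPEND 42: p_0 = 42·1 + 0 = 42, q_0 = 42·0 + 1 = 1 → 42/1
APPEND 4: p_1 = 4·42 + 1 = 169, q_1 = 4·1 + 0 = 4 → 169/4
APPEND 1: p_2 = 1·169 + 42 = 211, q_2 = 1·4 + 1 = 5 → 211/5
APPEND 50: p_3 = 50·211 + 169 = 10719, q_3 = 50·5 + 4 = 254 → 10719/254
APPEND 36: p_4 = 36·10719 + 211 = 386095, q_4 = 36·254 + 5 = 9149 → 386095/9149
APPEND 45: p_5 = 45·386095 + 10719 = 17384994, q_5 = 45·9149 + 254 = 411959 → 17384994/411959
APPEND 12: p_6 = 12·17384994 + 386095 = 209006023, q_6 = 12·411959 + 9149 = 4952657 → 209006023/4952657
APPEND 50: p_7 = 50·209006023 + 17384994 = 10467686144, q_7 = 50·4952657 + 411959 = 248044809 → 10467686144/248044809
APPEND 37: p_8 = 37·10467686144 + 209006023 = 387513393351, q_8 = 37·248044809 + 4952657 = 9182610590 → 387513393351/9182610590
APPEND 26: p_9 = 26·387513393351 + 10467686144 = 10085815913270, q_9 = 26·9182610590 + 248044809 = 238995920149 → 10085815913270/238995920149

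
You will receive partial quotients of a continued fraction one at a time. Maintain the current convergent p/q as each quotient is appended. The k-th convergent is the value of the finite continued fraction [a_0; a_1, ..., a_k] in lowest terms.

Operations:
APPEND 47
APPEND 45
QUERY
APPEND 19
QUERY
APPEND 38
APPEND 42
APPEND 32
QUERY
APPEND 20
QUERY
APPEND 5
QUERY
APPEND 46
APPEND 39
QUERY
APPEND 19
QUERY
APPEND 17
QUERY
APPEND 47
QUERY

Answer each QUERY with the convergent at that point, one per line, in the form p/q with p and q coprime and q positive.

2116/45
40251/856
2061362662/43838077
41291622959/878130462
208519477457/4434490387
375902835330716/7994157332683
7151787058869585/152093854009241
121956282836113661/2593589675489780
5739097080356211652/122050808602028901

APPEND 47: p_0 = 47·1 + 0 = 47, q_0 = 47·0 + 1 = 1 → 47/1
APPEND 45: p_1 = 45·47 + 1 = 2116, q_1 = 45·1 + 0 = 45 → 2116/45
APPEND 19: p_2 = 19·2116 + 47 = 40251, q_2 = 19·45 + 1 = 856 → 40251/856
APPEND 38: p_3 = 38·40251 + 2116 = 1531654, q_3 = 38·856 + 45 = 32573 → 1531654/32573
APPEND 42: p_4 = 42·1531654 + 40251 = 64369719, q_4 = 42·32573 + 856 = 1368922 → 64369719/1368922
APPEND 32: p_5 = 32·64369719 + 1531654 = 2061362662, q_5 = 32·1368922 + 32573 = 43838077 → 2061362662/43838077
APPEND 20: p_6 = 20·2061362662 + 64369719 = 41291622959, q_6 = 20·43838077 + 1368922 = 878130462 → 41291622959/878130462
APPEND 5: p_7 = 5·41291622959 + 2061362662 = 208519477457, q_7 = 5·878130462 + 43838077 = 4434490387 → 208519477457/4434490387
APPEND 46: p_8 = 46·208519477457 + 41291622959 = 9633187585981, q_8 = 46·4434490387 + 878130462 = 204864688264 → 9633187585981/204864688264
APPEND 39: p_9 = 39·9633187585981 + 208519477457 = 375902835330716, q_9 = 39·204864688264 + 4434490387 = 7994157332683 → 375902835330716/7994157332683
APPEND 19: p_10 = 19·375902835330716 + 9633187585981 = 7151787058869585, q_10 = 19·7994157332683 + 204864688264 = 152093854009241 → 7151787058869585/152093854009241
APPEND 17: p_11 = 17·7151787058869585 + 375902835330716 = 121956282836113661, q_11 = 17·152093854009241 + 7994157332683 = 2593589675489780 → 121956282836113661/2593589675489780
APPEND 47: p_12 = 47·121956282836113661 + 7151787058869585 = 5739097080356211652, q_12 = 47·2593589675489780 + 152093854009241 = 122050808602028901 → 5739097080356211652/122050808602028901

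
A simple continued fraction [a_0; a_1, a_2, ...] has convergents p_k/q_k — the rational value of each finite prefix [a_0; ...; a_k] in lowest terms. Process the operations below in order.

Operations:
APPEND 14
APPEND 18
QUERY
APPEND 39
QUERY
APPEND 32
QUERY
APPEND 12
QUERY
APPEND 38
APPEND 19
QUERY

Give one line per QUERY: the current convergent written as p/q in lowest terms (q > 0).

APPEND 14: p_0 = 14·1 + 0 = 14, q_0 = 14·0 + 1 = 1 → 14/1
APPEND 18: p_1 = 18·14 + 1 = 253, q_1 = 18·1 + 0 = 18 → 253/18
APPEND 39: p_2 = 39·253 + 14 = 9881, q_2 = 39·18 + 1 = 703 → 9881/703
APPEND 32: p_3 = 32·9881 + 253 = 316445, q_3 = 32·703 + 18 = 22514 → 316445/22514
APPEND 12: p_4 = 12·316445 + 9881 = 3807221, q_4 = 12·22514 + 703 = 270871 → 3807221/270871
APPEND 38: p_5 = 38·3807221 + 316445 = 144990843, q_5 = 38·270871 + 22514 = 10315612 → 144990843/10315612
APPEND 19: p_6 = 19·144990843 + 3807221 = 2758633238, q_6 = 19·10315612 + 270871 = 196267499 → 2758633238/196267499

253/18
9881/703
316445/22514
3807221/270871
2758633238/196267499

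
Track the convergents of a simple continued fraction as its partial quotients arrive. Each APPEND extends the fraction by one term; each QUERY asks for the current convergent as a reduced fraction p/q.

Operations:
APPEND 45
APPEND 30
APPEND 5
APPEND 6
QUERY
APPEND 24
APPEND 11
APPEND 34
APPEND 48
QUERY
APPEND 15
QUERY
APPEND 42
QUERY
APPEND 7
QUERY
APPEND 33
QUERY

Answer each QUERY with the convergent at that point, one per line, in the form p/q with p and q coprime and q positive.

APPEND 45: p_0 = 45·1 + 0 = 45, q_0 = 45·0 + 1 = 1 → 45/1
APPEND 30: p_1 = 30·45 + 1 = 1351, q_1 = 30·1 + 0 = 30 → 1351/30
APPEND 5: p_2 = 5·1351 + 45 = 6800, q_2 = 5·30 + 1 = 151 → 6800/151
APPEND 6: p_3 = 6·6800 + 1351 = 42151, q_3 = 6·151 + 30 = 936 → 42151/936
APPEND 24: p_4 = 24·42151 + 6800 = 1018424, q_4 = 24·936 + 151 = 22615 → 1018424/22615
APPEND 11: p_5 = 11·1018424 + 42151 = 11244815, q_5 = 11·22615 + 936 = 249701 → 11244815/249701
APPEND 34: p_6 = 34·11244815 + 1018424 = 383342134, q_6 = 34·249701 + 22615 = 8512449 → 383342134/8512449
APPEND 48: p_7 = 48·383342134 + 11244815 = 18411667247, q_7 = 48·8512449 + 249701 = 408847253 → 18411667247/408847253
APPEND 15: p_8 = 15·18411667247 + 383342134 = 276558350839, q_8 = 15·408847253 + 8512449 = 6141221244 → 276558350839/6141221244
APPEND 42: p_9 = 42·276558350839 + 18411667247 = 11633862402485, q_9 = 42·6141221244 + 408847253 = 258340139501 → 11633862402485/258340139501
APPEND 7: p_10 = 7·11633862402485 + 276558350839 = 81713595168234, q_10 = 7·258340139501 + 6141221244 = 1814522197751 → 81713595168234/1814522197751
APPEND 33: p_11 = 33·81713595168234 + 11633862402485 = 2708182502954207, q_11 = 33·1814522197751 + 258340139501 = 60137572665284 → 2708182502954207/60137572665284

42151/936
18411667247/408847253
276558350839/6141221244
11633862402485/258340139501
81713595168234/1814522197751
2708182502954207/60137572665284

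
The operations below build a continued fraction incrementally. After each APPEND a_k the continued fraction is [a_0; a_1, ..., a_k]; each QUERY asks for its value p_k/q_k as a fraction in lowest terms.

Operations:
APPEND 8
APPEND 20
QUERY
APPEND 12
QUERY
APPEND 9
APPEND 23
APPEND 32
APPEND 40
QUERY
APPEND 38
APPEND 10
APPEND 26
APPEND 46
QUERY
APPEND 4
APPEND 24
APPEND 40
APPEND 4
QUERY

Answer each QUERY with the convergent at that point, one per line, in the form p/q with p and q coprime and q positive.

161/20
1940/241
522357503/64890788
239294670525027/29726805196420
3760998399066309103/467216701934022496

APPEND 8: p_0 = 8·1 + 0 = 8, q_0 = 8·0 + 1 = 1 → 8/1
APPEND 20: p_1 = 20·8 + 1 = 161, q_1 = 20·1 + 0 = 20 → 161/20
APPEND 12: p_2 = 12·161 + 8 = 1940, q_2 = 12·20 + 1 = 241 → 1940/241
APPEND 9: p_3 = 9·1940 + 161 = 17621, q_3 = 9·241 + 20 = 2189 → 17621/2189
APPEND 23: p_4 = 23·17621 + 1940 = 407223, q_4 = 23·2189 + 241 = 50588 → 407223/50588
APPEND 32: p_5 = 32·407223 + 17621 = 13048757, q_5 = 32·50588 + 2189 = 1621005 → 13048757/1621005
APPEND 40: p_6 = 40·13048757 + 407223 = 522357503, q_6 = 40·1621005 + 50588 = 64890788 → 522357503/64890788
APPEND 38: p_7 = 38·522357503 + 13048757 = 19862633871, q_7 = 38·64890788 + 1621005 = 2467470949 → 19862633871/2467470949
APPEND 10: p_8 = 10·19862633871 + 522357503 = 199148696213, q_8 = 10·2467470949 + 64890788 = 24739600278 → 199148696213/24739600278
APPEND 26: p_9 = 26·199148696213 + 19862633871 = 5197728735409, q_9 = 26·24739600278 + 2467470949 = 645697078177 → 5197728735409/645697078177
APPEND 46: p_10 = 46·5197728735409 + 199148696213 = 239294670525027, q_10 = 46·645697078177 + 24739600278 = 29726805196420 → 239294670525027/29726805196420
APPEND 4: p_11 = 4·239294670525027 + 5197728735409 = 962376410835517, q_11 = 4·29726805196420 + 645697078177 = 119552917863857 → 962376410835517/119552917863857
APPEND 24: p_12 = 24·962376410835517 + 239294670525027 = 23336328530577435, q_12 = 24·119552917863857 + 29726805196420 = 2898996833928988 → 23336328530577435/2898996833928988
APPEND 40: p_13 = 40·23336328530577435 + 962376410835517 = 934415517633932917, q_13 = 40·2898996833928988 + 119552917863857 = 116079426275023377 → 934415517633932917/116079426275023377
APPEND 4: p_14 = 4·934415517633932917 + 23336328530577435 = 3760998399066309103, q_14 = 4·116079426275023377 + 2898996833928988 = 467216701934022496 → 3760998399066309103/467216701934022496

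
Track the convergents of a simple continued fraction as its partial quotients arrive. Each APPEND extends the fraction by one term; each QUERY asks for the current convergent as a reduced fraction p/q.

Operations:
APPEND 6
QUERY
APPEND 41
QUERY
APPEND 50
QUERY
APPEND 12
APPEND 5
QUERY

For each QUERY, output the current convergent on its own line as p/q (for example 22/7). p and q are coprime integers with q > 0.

6/1
247/41
12356/2051
754951/125316

APPEND 6: p_0 = 6·1 + 0 = 6, q_0 = 6·0 + 1 = 1 → 6/1
APPEND 41: p_1 = 41·6 + 1 = 247, q_1 = 41·1 + 0 = 41 → 247/41
APPEND 50: p_2 = 50·247 + 6 = 12356, q_2 = 50·41 + 1 = 2051 → 12356/2051
APPEND 12: p_3 = 12·12356 + 247 = 148519, q_3 = 12·2051 + 41 = 24653 → 148519/24653
APPEND 5: p_4 = 5·148519 + 12356 = 754951, q_4 = 5·24653 + 2051 = 125316 → 754951/125316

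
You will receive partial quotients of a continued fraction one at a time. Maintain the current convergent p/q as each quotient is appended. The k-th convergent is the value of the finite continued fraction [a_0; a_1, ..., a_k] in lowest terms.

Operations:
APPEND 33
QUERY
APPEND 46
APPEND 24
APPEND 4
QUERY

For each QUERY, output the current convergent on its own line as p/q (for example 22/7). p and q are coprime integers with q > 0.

APPEND 33: p_0 = 33·1 + 0 = 33, q_0 = 33·0 + 1 = 1 → 33/1
APPEND 46: p_1 = 46·33 + 1 = 1519, q_1 = 46·1 + 0 = 46 → 1519/46
APPEND 24: p_2 = 24·1519 + 33 = 36489, q_2 = 24·46 + 1 = 1105 → 36489/1105
APPEND 4: p_3 = 4·36489 + 1519 = 147475, q_3 = 4·1105 + 46 = 4466 → 147475/4466

33/1
147475/4466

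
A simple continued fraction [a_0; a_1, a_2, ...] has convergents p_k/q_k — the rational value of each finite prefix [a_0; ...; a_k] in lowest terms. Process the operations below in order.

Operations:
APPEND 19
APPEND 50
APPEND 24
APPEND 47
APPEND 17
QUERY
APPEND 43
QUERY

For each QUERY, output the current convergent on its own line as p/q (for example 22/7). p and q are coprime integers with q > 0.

18290567/961650
787568953/41407447

APPEND 19: p_0 = 19·1 + 0 = 19, q_0 = 19·0 + 1 = 1 → 19/1
APPEND 50: p_1 = 50·19 + 1 = 951, q_1 = 50·1 + 0 = 50 → 951/50
APPEND 24: p_2 = 24·951 + 19 = 22843, q_2 = 24·50 + 1 = 1201 → 22843/1201
APPEND 47: p_3 = 47·22843 + 951 = 1074572, q_3 = 47·1201 + 50 = 56497 → 1074572/56497
APPEND 17: p_4 = 17·1074572 + 22843 = 18290567, q_4 = 17·56497 + 1201 = 961650 → 18290567/961650
APPEND 43: p_5 = 43·18290567 + 1074572 = 787568953, q_5 = 43·961650 + 56497 = 41407447 → 787568953/41407447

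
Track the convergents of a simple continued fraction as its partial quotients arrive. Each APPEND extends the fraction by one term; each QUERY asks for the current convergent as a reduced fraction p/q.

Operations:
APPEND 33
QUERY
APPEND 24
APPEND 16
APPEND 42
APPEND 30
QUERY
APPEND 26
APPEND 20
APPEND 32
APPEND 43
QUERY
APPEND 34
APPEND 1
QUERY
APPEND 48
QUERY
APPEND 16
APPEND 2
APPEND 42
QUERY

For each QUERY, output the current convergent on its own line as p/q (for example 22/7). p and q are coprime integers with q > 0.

APPEND 33: p_0 = 33·1 + 0 = 33, q_0 = 33·0 + 1 = 1 → 33/1
APPEND 24: p_1 = 24·33 + 1 = 793, q_1 = 24·1 + 0 = 24 → 793/24
APPEND 16: p_2 = 16·793 + 33 = 12721, q_2 = 16·24 + 1 = 385 → 12721/385
APPEND 42: p_3 = 42·12721 + 793 = 535075, q_3 = 42·385 + 24 = 16194 → 535075/16194
APPEND 30: p_4 = 30·535075 + 12721 = 16064971, q_4 = 30·16194 + 385 = 486205 → 16064971/486205
APPEND 26: p_5 = 26·16064971 + 535075 = 418224321, q_5 = 26·486205 + 16194 = 12657524 → 418224321/12657524
APPEND 20: p_6 = 20·418224321 + 16064971 = 8380551391, q_6 = 20·12657524 + 486205 = 253636685 → 8380551391/253636685
APPEND 32: p_7 = 32·8380551391 + 418224321 = 268595868833, q_7 = 32·253636685 + 12657524 = 8129031444 → 268595868833/8129031444
APPEND 43: p_8 = 43·268595868833 + 8380551391 = 11558002911210, q_8 = 43·8129031444 + 253636685 = 349801988777 → 11558002911210/349801988777
APPEND 34: p_9 = 34·11558002911210 + 268595868833 = 393240694849973, q_9 = 34·349801988777 + 8129031444 = 11901396649862 → 393240694849973/11901396649862
APPEND 1: p_10 = 1·393240694849973 + 11558002911210 = 404798697761183, q_10 = 1·11901396649862 + 349801988777 = 12251198638639 → 404798697761183/12251198638639
APPEND 48: p_11 = 48·404798697761183 + 393240694849973 = 19823578187386757, q_11 = 48·12251198638639 + 11901396649862 = 599958931304534 → 19823578187386757/599958931304534
APPEND 16: p_12 = 16·19823578187386757 + 404798697761183 = 317582049695949295, q_12 = 16·599958931304534 + 12251198638639 = 9611594099511183 → 317582049695949295/9611594099511183
APPEND 2: p_13 = 2·317582049695949295 + 19823578187386757 = 654987677579285347, q_13 = 2·9611594099511183 + 599958931304534 = 19823147130326900 → 654987677579285347/19823147130326900
APPEND 42: p_14 = 42·654987677579285347 + 317582049695949295 = 27827064508025933869, q_14 = 42·19823147130326900 + 9611594099511183 = 842183773573240983 → 27827064508025933869/842183773573240983

33/1
16064971/486205
11558002911210/349801988777
404798697761183/12251198638639
19823578187386757/599958931304534
27827064508025933869/842183773573240983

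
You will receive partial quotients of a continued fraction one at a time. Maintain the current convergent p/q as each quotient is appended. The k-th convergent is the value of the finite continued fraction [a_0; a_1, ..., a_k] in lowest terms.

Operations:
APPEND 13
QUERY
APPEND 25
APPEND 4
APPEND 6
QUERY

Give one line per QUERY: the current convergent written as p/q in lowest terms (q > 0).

13/1
8228/631

APPEND 13: p_0 = 13·1 + 0 = 13, q_0 = 13·0 + 1 = 1 → 13/1
APPEND 25: p_1 = 25·13 + 1 = 326, q_1 = 25·1 + 0 = 25 → 326/25
APPEND 4: p_2 = 4·326 + 13 = 1317, q_2 = 4·25 + 1 = 101 → 1317/101
APPEND 6: p_3 = 6·1317 + 326 = 8228, q_3 = 6·101 + 25 = 631 → 8228/631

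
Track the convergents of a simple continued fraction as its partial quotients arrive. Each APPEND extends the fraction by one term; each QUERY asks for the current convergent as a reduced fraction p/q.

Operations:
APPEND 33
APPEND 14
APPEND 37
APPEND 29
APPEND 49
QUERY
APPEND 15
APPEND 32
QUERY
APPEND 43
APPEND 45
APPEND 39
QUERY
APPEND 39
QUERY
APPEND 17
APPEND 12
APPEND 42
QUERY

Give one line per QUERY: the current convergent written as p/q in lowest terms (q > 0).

24429895/738704
11766722503/355798704
889584943241005/26899008608588
34716609673763983/1049750661329001
299949432051898588866/9069782954632628567

APPEND 33: p_0 = 33·1 + 0 = 33, q_0 = 33·0 + 1 = 1 → 33/1
APPEND 14: p_1 = 14·33 + 1 = 463, q_1 = 14·1 + 0 = 14 → 463/14
APPEND 37: p_2 = 37·463 + 33 = 17164, q_2 = 37·14 + 1 = 519 → 17164/519
APPEND 29: p_3 = 29·17164 + 463 = 498219, q_3 = 29·519 + 14 = 15065 → 498219/15065
APPEND 49: p_4 = 49·498219 + 17164 = 24429895, q_4 = 49·15065 + 519 = 738704 → 24429895/738704
APPEND 15: p_5 = 15·24429895 + 498219 = 366946644, q_5 = 15·738704 + 15065 = 11095625 → 366946644/11095625
APPEND 32: p_6 = 32·366946644 + 24429895 = 11766722503, q_6 = 32·11095625 + 738704 = 355798704 → 11766722503/355798704
APPEND 43: p_7 = 43·11766722503 + 366946644 = 506336014273, q_7 = 43·355798704 + 11095625 = 15310439897 → 506336014273/15310439897
APPEND 45: p_8 = 45·506336014273 + 11766722503 = 22796887364788, q_8 = 45·15310439897 + 355798704 = 689325594069 → 22796887364788/689325594069
APPEND 39: p_9 = 39·22796887364788 + 506336014273 = 889584943241005, q_9 = 39·689325594069 + 15310439897 = 26899008608588 → 889584943241005/26899008608588
APPEND 39: p_10 = 39·889584943241005 + 22796887364788 = 34716609673763983, q_10 = 39·26899008608588 + 689325594069 = 1049750661329001 → 34716609673763983/1049750661329001
APPEND 17: p_11 = 17·34716609673763983 + 889584943241005 = 591071949397228716, q_11 = 17·1049750661329001 + 26899008608588 = 17872660251201605 → 591071949397228716/17872660251201605
APPEND 12: p_12 = 12·591071949397228716 + 34716609673763983 = 7127580002440508575, q_12 = 12·17872660251201605 + 1049750661329001 = 215521673675748261 → 7127580002440508575/215521673675748261
APPEND 42: p_13 = 42·7127580002440508575 + 591071949397228716 = 299949432051898588866, q_13 = 42·215521673675748261 + 17872660251201605 = 9069782954632628567 → 299949432051898588866/9069782954632628567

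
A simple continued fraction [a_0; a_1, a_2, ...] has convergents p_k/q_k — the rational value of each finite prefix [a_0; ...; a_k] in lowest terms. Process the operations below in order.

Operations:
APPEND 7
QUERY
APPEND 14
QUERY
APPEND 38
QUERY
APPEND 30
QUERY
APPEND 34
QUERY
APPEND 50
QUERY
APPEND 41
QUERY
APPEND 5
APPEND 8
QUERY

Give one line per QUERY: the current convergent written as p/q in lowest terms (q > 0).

APPEND 7: p_0 = 7·1 + 0 = 7, q_0 = 7·0 + 1 = 1 → 7/1
APPEND 14: p_1 = 14·7 + 1 = 99, q_1 = 14·1 + 0 = 14 → 99/14
APPEND 38: p_2 = 38·99 + 7 = 3769, q_2 = 38·14 + 1 = 533 → 3769/533
APPEND 30: p_3 = 30·3769 + 99 = 113169, q_3 = 30·533 + 14 = 16004 → 113169/16004
APPEND 34: p_4 = 34·113169 + 3769 = 3851515, q_4 = 34·16004 + 533 = 544669 → 3851515/544669
APPEND 50: p_5 = 50·3851515 + 113169 = 192688919, q_5 = 50·544669 + 16004 = 27249454 → 192688919/27249454
APPEND 41: p_6 = 41·192688919 + 3851515 = 7904097194, q_6 = 41·27249454 + 544669 = 1117772283 → 7904097194/1117772283
APPEND 5: p_7 = 5·7904097194 + 192688919 = 39713174889, q_7 = 5·1117772283 + 27249454 = 5616110869 → 39713174889/5616110869
APPEND 8: p_8 = 8·39713174889 + 7904097194 = 325609496306, q_8 = 8·5616110869 + 1117772283 = 46046659235 → 325609496306/46046659235

7/1
99/14
3769/533
113169/16004
3851515/544669
192688919/27249454
7904097194/1117772283
325609496306/46046659235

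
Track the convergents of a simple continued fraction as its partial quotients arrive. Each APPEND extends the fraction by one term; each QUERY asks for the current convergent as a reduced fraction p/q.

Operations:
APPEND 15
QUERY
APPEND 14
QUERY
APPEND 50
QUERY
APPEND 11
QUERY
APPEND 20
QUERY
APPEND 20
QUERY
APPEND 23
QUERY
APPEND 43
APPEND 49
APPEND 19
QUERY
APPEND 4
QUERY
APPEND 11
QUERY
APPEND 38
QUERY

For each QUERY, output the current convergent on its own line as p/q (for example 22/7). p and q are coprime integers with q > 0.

15/1
211/14
10565/701
116426/7725
2339085/155201
46898126/3111745
1080995983/71725336
43386242991817/2878727493260
175826009507606/11666259456833
1977472347575483/131207581518423
75319775217375960/4997554357156907

APPEND 15: p_0 = 15·1 + 0 = 15, q_0 = 15·0 + 1 = 1 → 15/1
APPEND 14: p_1 = 14·15 + 1 = 211, q_1 = 14·1 + 0 = 14 → 211/14
APPEND 50: p_2 = 50·211 + 15 = 10565, q_2 = 50·14 + 1 = 701 → 10565/701
APPEND 11: p_3 = 11·10565 + 211 = 116426, q_3 = 11·701 + 14 = 7725 → 116426/7725
APPEND 20: p_4 = 20·116426 + 10565 = 2339085, q_4 = 20·7725 + 701 = 155201 → 2339085/155201
APPEND 20: p_5 = 20·2339085 + 116426 = 46898126, q_5 = 20·155201 + 7725 = 3111745 → 46898126/3111745
APPEND 23: p_6 = 23·46898126 + 2339085 = 1080995983, q_6 = 23·3111745 + 155201 = 71725336 → 1080995983/71725336
APPEND 43: p_7 = 43·1080995983 + 46898126 = 46529725395, q_7 = 43·71725336 + 3111745 = 3087301193 → 46529725395/3087301193
APPEND 49: p_8 = 49·46529725395 + 1080995983 = 2281037540338, q_8 = 49·3087301193 + 71725336 = 151349483793 → 2281037540338/151349483793
APPEND 19: p_9 = 19·2281037540338 + 46529725395 = 43386242991817, q_9 = 19·151349483793 + 3087301193 = 2878727493260 → 43386242991817/2878727493260
APPEND 4: p_10 = 4·43386242991817 + 2281037540338 = 175826009507606, q_10 = 4·2878727493260 + 151349483793 = 11666259456833 → 175826009507606/11666259456833
APPEND 11: p_11 = 11·175826009507606 + 43386242991817 = 1977472347575483, q_11 = 11·11666259456833 + 2878727493260 = 131207581518423 → 1977472347575483/131207581518423
APPEND 38: p_12 = 38·1977472347575483 + 175826009507606 = 75319775217375960, q_12 = 38·131207581518423 + 11666259456833 = 4997554357156907 → 75319775217375960/4997554357156907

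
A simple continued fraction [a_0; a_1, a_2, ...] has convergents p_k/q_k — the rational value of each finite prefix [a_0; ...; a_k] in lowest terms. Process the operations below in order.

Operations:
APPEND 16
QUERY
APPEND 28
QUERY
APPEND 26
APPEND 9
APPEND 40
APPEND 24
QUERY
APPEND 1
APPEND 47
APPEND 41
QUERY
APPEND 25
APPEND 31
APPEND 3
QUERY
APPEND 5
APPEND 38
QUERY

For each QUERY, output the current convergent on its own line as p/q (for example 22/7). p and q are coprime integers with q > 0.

APPEND 16: p_0 = 16·1 + 0 = 16, q_0 = 16·0 + 1 = 1 → 16/1
APPEND 28: p_1 = 28·16 + 1 = 449, q_1 = 28·1 + 0 = 28 → 449/28
APPEND 26: p_2 = 26·449 + 16 = 11690, q_2 = 26·28 + 1 = 729 → 11690/729
APPEND 9: p_3 = 9·11690 + 449 = 105659, q_3 = 9·729 + 28 = 6589 → 105659/6589
APPEND 40: p_4 = 40·105659 + 11690 = 4238050, q_4 = 40·6589 + 729 = 264289 → 4238050/264289
APPEND 24: p_5 = 24·4238050 + 105659 = 101818859, q_5 = 24·264289 + 6589 = 6349525 → 101818859/6349525
APPEND 1: p_6 = 1·101818859 + 4238050 = 106056909, q_6 = 1·6349525 + 264289 = 6613814 → 106056909/6613814
APPEND 47: p_7 = 47·106056909 + 101818859 = 5086493582, q_7 = 47·6613814 + 6349525 = 317198783 → 5086493582/317198783
APPEND 41: p_8 = 41·5086493582 + 106056909 = 208652293771, q_8 = 41·317198783 + 6613814 = 13011763917 → 208652293771/13011763917
APPEND 25: p_9 = 25·208652293771 + 5086493582 = 5221393837857, q_9 = 25·13011763917 + 317198783 = 325611296708 → 5221393837857/325611296708
APPEND 31: p_10 = 31·5221393837857 + 208652293771 = 162071861267338, q_10 = 31·325611296708 + 13011763917 = 10106961961865 → 162071861267338/10106961961865
APPEND 3: p_11 = 3·162071861267338 + 5221393837857 = 491436977639871, q_11 = 3·10106961961865 + 325611296708 = 30646497182303 → 491436977639871/30646497182303
APPEND 5: p_12 = 5·491436977639871 + 162071861267338 = 2619256749466693, q_12 = 5·30646497182303 + 10106961961865 = 163339447873380 → 2619256749466693/163339447873380
APPEND 38: p_13 = 38·2619256749466693 + 491436977639871 = 100023193457374205, q_13 = 38·163339447873380 + 30646497182303 = 6237545516370743 → 100023193457374205/6237545516370743

16/1
449/28
101818859/6349525
208652293771/13011763917
491436977639871/30646497182303
100023193457374205/6237545516370743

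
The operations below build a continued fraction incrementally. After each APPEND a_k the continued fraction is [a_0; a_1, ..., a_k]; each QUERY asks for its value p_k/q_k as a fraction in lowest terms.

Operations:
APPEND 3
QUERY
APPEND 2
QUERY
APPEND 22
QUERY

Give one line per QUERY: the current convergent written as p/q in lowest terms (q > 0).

3/1
7/2
157/45

APPEND 3: p_0 = 3·1 + 0 = 3, q_0 = 3·0 + 1 = 1 → 3/1
APPEND 2: p_1 = 2·3 + 1 = 7, q_1 = 2·1 + 0 = 2 → 7/2
APPEND 22: p_2 = 22·7 + 3 = 157, q_2 = 22·2 + 1 = 45 → 157/45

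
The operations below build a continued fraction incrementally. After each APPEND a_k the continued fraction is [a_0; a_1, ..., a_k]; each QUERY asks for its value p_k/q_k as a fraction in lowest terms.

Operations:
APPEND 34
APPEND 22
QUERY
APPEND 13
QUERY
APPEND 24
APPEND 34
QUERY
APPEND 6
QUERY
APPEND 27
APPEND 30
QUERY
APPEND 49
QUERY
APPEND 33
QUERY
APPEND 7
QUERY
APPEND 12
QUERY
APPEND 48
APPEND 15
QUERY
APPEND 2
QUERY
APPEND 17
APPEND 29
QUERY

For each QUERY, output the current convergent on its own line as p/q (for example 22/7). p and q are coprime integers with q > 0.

749/22
9771/287
8008373/235227
48285491/1418272
39399784391/1157275402
1931901151789/56745023269
63792137793428/1873743043279
448476865705785/13172946326222
5445514526262848/159949098957943
3932943126421100183/115520894543570233
8127719426968522855/238732518783447952
4129148747588662195677/121283970220786825045

APPEND 34: p_0 = 34·1 + 0 = 34, q_0 = 34·0 + 1 = 1 → 34/1
APPEND 22: p_1 = 22·34 + 1 = 749, q_1 = 22·1 + 0 = 22 → 749/22
APPEND 13: p_2 = 13·749 + 34 = 9771, q_2 = 13·22 + 1 = 287 → 9771/287
APPEND 24: p_3 = 24·9771 + 749 = 235253, q_3 = 24·287 + 22 = 6910 → 235253/6910
APPEND 34: p_4 = 34·235253 + 9771 = 8008373, q_4 = 34·6910 + 287 = 235227 → 8008373/235227
APPEND 6: p_5 = 6·8008373 + 235253 = 48285491, q_5 = 6·235227 + 6910 = 1418272 → 48285491/1418272
APPEND 27: p_6 = 27·48285491 + 8008373 = 1311716630, q_6 = 27·1418272 + 235227 = 38528571 → 1311716630/38528571
APPEND 30: p_7 = 30·1311716630 + 48285491 = 39399784391, q_7 = 30·38528571 + 1418272 = 1157275402 → 39399784391/1157275402
APPEND 49: p_8 = 49·39399784391 + 1311716630 = 1931901151789, q_8 = 49·1157275402 + 38528571 = 56745023269 → 1931901151789/56745023269
APPEND 33: p_9 = 33·1931901151789 + 39399784391 = 63792137793428, q_9 = 33·56745023269 + 1157275402 = 1873743043279 → 63792137793428/1873743043279
APPEND 7: p_10 = 7·63792137793428 + 1931901151789 = 448476865705785, q_10 = 7·1873743043279 + 56745023269 = 13172946326222 → 448476865705785/13172946326222
APPEND 12: p_11 = 12·448476865705785 + 63792137793428 = 5445514526262848, q_11 = 12·13172946326222 + 1873743043279 = 159949098957943 → 5445514526262848/159949098957943
APPEND 48: p_12 = 48·5445514526262848 + 448476865705785 = 261833174126322489, q_12 = 48·159949098957943 + 13172946326222 = 7690729696307486 → 261833174126322489/7690729696307486
APPEND 15: p_13 = 15·261833174126322489 + 5445514526262848 = 3932943126421100183, q_13 = 15·7690729696307486 + 159949098957943 = 115520894543570233 → 3932943126421100183/115520894543570233
APPEND 2: p_14 = 2·3932943126421100183 + 261833174126322489 = 8127719426968522855, q_14 = 2·115520894543570233 + 7690729696307486 = 238732518783447952 → 8127719426968522855/238732518783447952
APPEND 17: p_15 = 17·8127719426968522855 + 3932943126421100183 = 142104173384885988718, q_15 = 17·238732518783447952 + 115520894543570233 = 4173973713862185417 → 142104173384885988718/4173973713862185417
APPEND 29: p_16 = 29·142104173384885988718 + 8127719426968522855 = 4129148747588662195677, q_16 = 29·4173973713862185417 + 238732518783447952 = 121283970220786825045 → 4129148747588662195677/121283970220786825045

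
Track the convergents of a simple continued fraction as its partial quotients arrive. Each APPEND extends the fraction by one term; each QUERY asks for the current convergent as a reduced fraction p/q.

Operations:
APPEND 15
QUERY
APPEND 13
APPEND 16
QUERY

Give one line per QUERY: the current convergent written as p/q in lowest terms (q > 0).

15/1
3151/209

APPEND 15: p_0 = 15·1 + 0 = 15, q_0 = 15·0 + 1 = 1 → 15/1
APPEND 13: p_1 = 13·15 + 1 = 196, q_1 = 13·1 + 0 = 13 → 196/13
APPEND 16: p_2 = 16·196 + 15 = 3151, q_2 = 16·13 + 1 = 209 → 3151/209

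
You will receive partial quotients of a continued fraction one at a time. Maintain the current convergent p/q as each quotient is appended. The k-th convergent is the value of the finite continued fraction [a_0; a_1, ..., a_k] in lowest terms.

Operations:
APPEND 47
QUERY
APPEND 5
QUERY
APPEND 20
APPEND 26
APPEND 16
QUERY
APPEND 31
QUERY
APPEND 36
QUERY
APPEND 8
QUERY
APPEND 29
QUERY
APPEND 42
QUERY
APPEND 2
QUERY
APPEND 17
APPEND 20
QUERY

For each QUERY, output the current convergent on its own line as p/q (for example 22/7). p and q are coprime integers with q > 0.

APPEND 47: p_0 = 47·1 + 0 = 47, q_0 = 47·0 + 1 = 1 → 47/1
APPEND 5: p_1 = 5·47 + 1 = 236, q_1 = 5·1 + 0 = 5 → 236/5
APPEND 20: p_2 = 20·236 + 47 = 4767, q_2 = 20·5 + 1 = 101 → 4767/101
APPEND 26: p_3 = 26·4767 + 236 = 124178, q_3 = 26·101 + 5 = 2631 → 124178/2631
APPEND 16: p_4 = 16·124178 + 4767 = 1991615, q_4 = 16·2631 + 101 = 42197 → 1991615/42197
APPEND 31: p_5 = 31·1991615 + 124178 = 61864243, q_5 = 31·42197 + 2631 = 1310738 → 61864243/1310738
APPEND 36: p_6 = 36·61864243 + 1991615 = 2229104363, q_6 = 36·1310738 + 42197 = 47228765 → 2229104363/47228765
APPEND 8: p_7 = 8·2229104363 + 61864243 = 17894699147, q_7 = 8·47228765 + 1310738 = 379140858 → 17894699147/379140858
APPEND 29: p_8 = 29·17894699147 + 2229104363 = 521175379626, q_8 = 29·379140858 + 47228765 = 11042313647 → 521175379626/11042313647
APPEND 42: p_9 = 42·521175379626 + 17894699147 = 21907260643439, q_9 = 42·11042313647 + 379140858 = 464156314032 → 21907260643439/464156314032
APPEND 2: p_10 = 2·21907260643439 + 521175379626 = 44335696666504, q_10 = 2·464156314032 + 11042313647 = 939354941711 → 44335696666504/939354941711
APPEND 17: p_11 = 17·44335696666504 + 21907260643439 = 775614103974007, q_11 = 17·939354941711 + 464156314032 = 16433190323119 → 775614103974007/16433190323119
APPEND 20: p_12 = 20·775614103974007 + 44335696666504 = 15556617776146644, q_12 = 20·16433190323119 + 939354941711 = 329603161404091 → 15556617776146644/329603161404091

47/1
236/5
1991615/42197
61864243/1310738
2229104363/47228765
17894699147/379140858
521175379626/11042313647
21907260643439/464156314032
44335696666504/939354941711
15556617776146644/329603161404091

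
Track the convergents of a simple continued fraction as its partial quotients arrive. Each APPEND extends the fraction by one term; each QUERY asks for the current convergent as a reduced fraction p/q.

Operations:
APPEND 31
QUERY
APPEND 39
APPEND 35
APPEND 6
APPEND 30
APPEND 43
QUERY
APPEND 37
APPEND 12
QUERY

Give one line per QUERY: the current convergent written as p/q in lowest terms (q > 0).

APPEND 31: p_0 = 31·1 + 0 = 31, q_0 = 31·0 + 1 = 1 → 31/1
APPEND 39: p_1 = 39·31 + 1 = 1210, q_1 = 39·1 + 0 = 39 → 1210/39
APPEND 35: p_2 = 35·1210 + 31 = 42381, q_2 = 35·39 + 1 = 1366 → 42381/1366
APPEND 6: p_3 = 6·42381 + 1210 = 255496, q_3 = 6·1366 + 39 = 8235 → 255496/8235
APPEND 30: p_4 = 30·255496 + 42381 = 7707261, q_4 = 30·8235 + 1366 = 248416 → 7707261/248416
APPEND 43: p_5 = 43·7707261 + 255496 = 331667719, q_5 = 43·248416 + 8235 = 10690123 → 331667719/10690123
APPEND 37: p_6 = 37·331667719 + 7707261 = 12279412864, q_6 = 37·10690123 + 248416 = 395782967 → 12279412864/395782967
APPEND 12: p_7 = 12·12279412864 + 331667719 = 147684622087, q_7 = 12·395782967 + 10690123 = 4760085727 → 147684622087/4760085727

31/1
331667719/10690123
147684622087/4760085727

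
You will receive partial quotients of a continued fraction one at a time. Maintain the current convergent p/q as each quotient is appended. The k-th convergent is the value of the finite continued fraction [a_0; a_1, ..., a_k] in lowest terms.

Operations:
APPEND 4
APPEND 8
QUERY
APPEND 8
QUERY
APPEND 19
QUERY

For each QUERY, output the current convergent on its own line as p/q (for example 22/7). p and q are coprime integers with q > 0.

33/8
268/65
5125/1243

APPEND 4: p_0 = 4·1 + 0 = 4, q_0 = 4·0 + 1 = 1 → 4/1
APPEND 8: p_1 = 8·4 + 1 = 33, q_1 = 8·1 + 0 = 8 → 33/8
APPEND 8: p_2 = 8·33 + 4 = 268, q_2 = 8·8 + 1 = 65 → 268/65
APPEND 19: p_3 = 19·268 + 33 = 5125, q_3 = 19·65 + 8 = 1243 → 5125/1243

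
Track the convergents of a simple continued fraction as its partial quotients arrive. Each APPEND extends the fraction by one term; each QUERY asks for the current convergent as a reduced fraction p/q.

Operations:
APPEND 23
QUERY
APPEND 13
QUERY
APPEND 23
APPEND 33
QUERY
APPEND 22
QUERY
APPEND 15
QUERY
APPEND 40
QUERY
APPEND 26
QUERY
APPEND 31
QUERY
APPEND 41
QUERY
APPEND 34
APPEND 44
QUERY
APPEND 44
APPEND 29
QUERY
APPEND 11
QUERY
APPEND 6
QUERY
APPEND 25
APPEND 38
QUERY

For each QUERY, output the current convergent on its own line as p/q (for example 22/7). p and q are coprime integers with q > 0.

APPEND 23: p_0 = 23·1 + 0 = 23, q_0 = 23·0 + 1 = 1 → 23/1
APPEND 13: p_1 = 13·23 + 1 = 300, q_1 = 13·1 + 0 = 13 → 300/13
APPEND 23: p_2 = 23·300 + 23 = 6923, q_2 = 23·13 + 1 = 300 → 6923/300
APPEND 33: p_3 = 33·6923 + 300 = 228759, q_3 = 33·300 + 13 = 9913 → 228759/9913
APPEND 22: p_4 = 22·228759 + 6923 = 5039621, q_4 = 22·9913 + 300 = 218386 → 5039621/218386
APPEND 15: p_5 = 15·5039621 + 228759 = 75823074, q_5 = 15·218386 + 9913 = 3285703 → 75823074/3285703
APPEND 40: p_6 = 40·75823074 + 5039621 = 3037962581, q_6 = 40·3285703 + 218386 = 131646506 → 3037962581/131646506
APPEND 26: p_7 = 26·3037962581 + 75823074 = 79062850180, q_7 = 26·131646506 + 3285703 = 3426094859 → 79062850180/3426094859
APPEND 31: p_8 = 31·79062850180 + 3037962581 = 2453986318161, q_8 = 31·3426094859 + 131646506 = 106340587135 → 2453986318161/106340587135
APPEND 41: p_9 = 41·2453986318161 + 79062850180 = 100692501894781, q_9 = 41·106340587135 + 3426094859 = 4363390167394 → 100692501894781/4363390167394
APPEND 34: p_10 = 34·100692501894781 + 2453986318161 = 3425999050740715, q_10 = 34·4363390167394 + 106340587135 = 148461606278531 → 3425999050740715/148461606278531
APPEND 44: p_11 = 44·3425999050740715 + 100692501894781 = 150844650734486241, q_11 = 44·148461606278531 + 4363390167394 = 6536674066422758 → 150844650734486241/6536674066422758
APPEND 44: p_12 = 44·150844650734486241 + 3425999050740715 = 6640590631368135319, q_12 = 44·6536674066422758 + 148461606278531 = 287762120528879883 → 6640590631368135319/287762120528879883
APPEND 29: p_13 = 29·6640590631368135319 + 150844650734486241 = 192727972960410410492, q_13 = 29·287762120528879883 + 6536674066422758 = 8351638169403939365 → 192727972960410410492/8351638169403939365
APPEND 11: p_14 = 11·192727972960410410492 + 6640590631368135319 = 2126648293195882650731, q_14 = 11·8351638169403939365 + 287762120528879883 = 92155781983972212898 → 2126648293195882650731/92155781983972212898
APPEND 6: p_15 = 6·2126648293195882650731 + 192727972960410410492 = 12952617732135706314878, q_15 = 6·92155781983972212898 + 8351638169403939365 = 561286330073237216753 → 12952617732135706314878/561286330073237216753
APPEND 25: p_16 = 25·12952617732135706314878 + 2126648293195882650731 = 325942091596588540522681, q_16 = 25·561286330073237216753 + 92155781983972212898 = 14124314033814902631723 → 325942091596588540522681/14124314033814902631723
APPEND 38: p_17 = 38·325942091596588540522681 + 12952617732135706314878 = 12398752098402500246176756, q_17 = 38·14124314033814902631723 + 561286330073237216753 = 537285219615039537222227 → 12398752098402500246176756/537285219615039537222227

23/1
300/13
228759/9913
5039621/218386
75823074/3285703
3037962581/131646506
79062850180/3426094859
2453986318161/106340587135
100692501894781/4363390167394
150844650734486241/6536674066422758
192727972960410410492/8351638169403939365
2126648293195882650731/92155781983972212898
12952617732135706314878/561286330073237216753
12398752098402500246176756/537285219615039537222227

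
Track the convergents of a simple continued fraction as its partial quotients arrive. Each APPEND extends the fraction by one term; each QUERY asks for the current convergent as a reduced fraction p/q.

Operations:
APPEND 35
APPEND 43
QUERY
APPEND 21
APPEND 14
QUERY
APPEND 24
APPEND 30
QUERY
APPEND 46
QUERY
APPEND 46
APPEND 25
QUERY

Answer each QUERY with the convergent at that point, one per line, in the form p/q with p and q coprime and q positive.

APPEND 35: p_0 = 35·1 + 0 = 35, q_0 = 35·0 + 1 = 1 → 35/1
APPEND 43: p_1 = 43·35 + 1 = 1506, q_1 = 43·1 + 0 = 43 → 1506/43
APPEND 21: p_2 = 21·1506 + 35 = 31661, q_2 = 21·43 + 1 = 904 → 31661/904
APPEND 14: p_3 = 14·31661 + 1506 = 444760, q_3 = 14·904 + 43 = 12699 → 444760/12699
APPEND 24: p_4 = 24·444760 + 31661 = 10705901, q_4 = 24·12699 + 904 = 305680 → 10705901/305680
APPEND 30: p_5 = 30·10705901 + 444760 = 321621790, q_5 = 30·305680 + 12699 = 9183099 → 321621790/9183099
APPEND 46: p_6 = 46·321621790 + 10705901 = 14805308241, q_6 = 46·9183099 + 305680 = 422728234 → 14805308241/422728234
APPEND 46: p_7 = 46·14805308241 + 321621790 = 681365800876, q_7 = 46·422728234 + 9183099 = 19454681863 → 681365800876/19454681863
APPEND 25: p_8 = 25·681365800876 + 14805308241 = 17048950330141, q_8 = 25·19454681863 + 422728234 = 486789774809 → 17048950330141/486789774809

1506/43
444760/12699
321621790/9183099
14805308241/422728234
17048950330141/486789774809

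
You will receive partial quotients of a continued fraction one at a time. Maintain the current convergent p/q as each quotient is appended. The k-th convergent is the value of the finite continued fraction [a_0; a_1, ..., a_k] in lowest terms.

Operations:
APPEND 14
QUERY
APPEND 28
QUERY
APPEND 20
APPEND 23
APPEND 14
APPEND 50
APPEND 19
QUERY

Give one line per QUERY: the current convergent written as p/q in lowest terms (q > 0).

APPEND 14: p_0 = 14·1 + 0 = 14, q_0 = 14·0 + 1 = 1 → 14/1
APPEND 28: p_1 = 28·14 + 1 = 393, q_1 = 28·1 + 0 = 28 → 393/28
APPEND 20: p_2 = 20·393 + 14 = 7874, q_2 = 20·28 + 1 = 561 → 7874/561
APPEND 23: p_3 = 23·7874 + 393 = 181495, q_3 = 23·561 + 28 = 12931 → 181495/12931
APPEND 14: p_4 = 14·181495 + 7874 = 2548804, q_4 = 14·12931 + 561 = 181595 → 2548804/181595
APPEND 50: p_5 = 50·2548804 + 181495 = 127621695, q_5 = 50·181595 + 12931 = 9092681 → 127621695/9092681
APPEND 19: p_6 = 19·127621695 + 2548804 = 2427361009, q_6 = 19·9092681 + 181595 = 172942534 → 2427361009/172942534

14/1
393/28
2427361009/172942534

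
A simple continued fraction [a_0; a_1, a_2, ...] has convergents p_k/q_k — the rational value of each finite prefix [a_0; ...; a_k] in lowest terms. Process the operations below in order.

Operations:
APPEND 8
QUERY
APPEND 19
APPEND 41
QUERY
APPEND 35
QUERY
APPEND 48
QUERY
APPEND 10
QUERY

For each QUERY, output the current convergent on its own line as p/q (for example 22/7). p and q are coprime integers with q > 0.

8/1
6281/780
219988/27319
10565705/1312092
105877038/13148239

APPEND 8: p_0 = 8·1 + 0 = 8, q_0 = 8·0 + 1 = 1 → 8/1
APPEND 19: p_1 = 19·8 + 1 = 153, q_1 = 19·1 + 0 = 19 → 153/19
APPEND 41: p_2 = 41·153 + 8 = 6281, q_2 = 41·19 + 1 = 780 → 6281/780
APPEND 35: p_3 = 35·6281 + 153 = 219988, q_3 = 35·780 + 19 = 27319 → 219988/27319
APPEND 48: p_4 = 48·219988 + 6281 = 10565705, q_4 = 48·27319 + 780 = 1312092 → 10565705/1312092
APPEND 10: p_5 = 10·10565705 + 219988 = 105877038, q_5 = 10·1312092 + 27319 = 13148239 → 105877038/13148239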